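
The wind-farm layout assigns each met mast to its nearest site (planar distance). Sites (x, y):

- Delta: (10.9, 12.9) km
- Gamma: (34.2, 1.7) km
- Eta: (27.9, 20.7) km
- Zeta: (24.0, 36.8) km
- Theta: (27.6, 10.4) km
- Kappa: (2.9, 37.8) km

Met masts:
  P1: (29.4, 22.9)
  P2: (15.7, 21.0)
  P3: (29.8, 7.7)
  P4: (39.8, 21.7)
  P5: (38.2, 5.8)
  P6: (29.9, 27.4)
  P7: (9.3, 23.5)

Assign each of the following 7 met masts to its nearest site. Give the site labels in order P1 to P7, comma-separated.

P1 → Eta (d²=7.09)
P2 → Delta (d²=88.65)
P3 → Theta (d²=12.13)
P4 → Eta (d²=142.61)
P5 → Gamma (d²=32.81)
P6 → Eta (d²=48.89)
P7 → Delta (d²=114.92)

Eta, Delta, Theta, Eta, Gamma, Eta, Delta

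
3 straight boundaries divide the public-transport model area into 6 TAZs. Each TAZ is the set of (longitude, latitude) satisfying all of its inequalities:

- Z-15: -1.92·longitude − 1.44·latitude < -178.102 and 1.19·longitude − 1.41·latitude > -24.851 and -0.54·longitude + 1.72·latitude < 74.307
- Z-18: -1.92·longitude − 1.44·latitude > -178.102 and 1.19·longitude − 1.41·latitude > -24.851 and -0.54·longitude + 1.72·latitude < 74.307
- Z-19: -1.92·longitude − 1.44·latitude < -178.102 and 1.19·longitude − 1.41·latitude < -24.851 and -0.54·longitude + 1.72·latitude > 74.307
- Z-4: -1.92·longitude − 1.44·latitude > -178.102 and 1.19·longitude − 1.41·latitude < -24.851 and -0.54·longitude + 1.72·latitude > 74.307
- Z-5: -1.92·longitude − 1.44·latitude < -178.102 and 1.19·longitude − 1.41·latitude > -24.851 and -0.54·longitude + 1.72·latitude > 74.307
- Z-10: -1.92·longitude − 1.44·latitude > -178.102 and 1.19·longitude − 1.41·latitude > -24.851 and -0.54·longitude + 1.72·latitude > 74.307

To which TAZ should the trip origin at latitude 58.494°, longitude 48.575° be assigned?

Z-10

-1.92·48.575 − 1.44·58.494 = -177.495, which is > -178.102
1.19·48.575 − 1.41·58.494 = -24.672, which is > -24.851
-0.54·48.575 + 1.72·58.494 = 74.379, which is > 74.307
This sign pattern matches Z-10.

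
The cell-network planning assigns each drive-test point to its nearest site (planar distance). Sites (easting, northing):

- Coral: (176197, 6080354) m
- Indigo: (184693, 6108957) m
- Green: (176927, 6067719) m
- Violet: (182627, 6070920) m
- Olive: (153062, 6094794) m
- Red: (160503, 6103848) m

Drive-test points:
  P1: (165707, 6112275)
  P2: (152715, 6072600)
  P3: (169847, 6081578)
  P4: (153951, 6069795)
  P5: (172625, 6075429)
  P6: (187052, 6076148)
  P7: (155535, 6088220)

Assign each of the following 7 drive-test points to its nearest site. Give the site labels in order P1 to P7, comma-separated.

Red, Olive, Coral, Green, Coral, Violet, Olive

P1 → Red (d²=98095945.00)
P2 → Olive (d²=492694045.00)
P3 → Coral (d²=41820676.00)
P4 → Green (d²=532206352.00)
P5 → Coral (d²=37014809.00)
P6 → Violet (d²=46912609.00)
P7 → Olive (d²=49333205.00)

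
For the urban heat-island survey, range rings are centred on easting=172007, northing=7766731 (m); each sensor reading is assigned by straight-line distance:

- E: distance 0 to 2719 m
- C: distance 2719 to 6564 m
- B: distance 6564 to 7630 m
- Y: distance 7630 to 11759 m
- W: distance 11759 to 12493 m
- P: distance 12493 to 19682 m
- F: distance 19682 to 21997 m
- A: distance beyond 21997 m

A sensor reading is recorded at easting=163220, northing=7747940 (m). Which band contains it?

F

Distance = √((163220−172007)² + (7747940−7766731)²) = √(77211369.000 + 353101681.000) = 20743.988 m.
19682 ≤ 20743.988 < 21997 → F.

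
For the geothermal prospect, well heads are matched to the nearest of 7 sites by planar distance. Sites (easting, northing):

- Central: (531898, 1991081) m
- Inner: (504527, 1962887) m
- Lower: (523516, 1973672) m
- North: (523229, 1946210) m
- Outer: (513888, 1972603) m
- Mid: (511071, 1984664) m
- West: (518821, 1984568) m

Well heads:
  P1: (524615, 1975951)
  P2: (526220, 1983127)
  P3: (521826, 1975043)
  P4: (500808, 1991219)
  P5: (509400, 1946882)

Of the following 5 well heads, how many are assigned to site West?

1

P1 → Lower
P2 → West
P3 → Lower
P4 → Mid
P5 → North
1 of the 5 goes to West.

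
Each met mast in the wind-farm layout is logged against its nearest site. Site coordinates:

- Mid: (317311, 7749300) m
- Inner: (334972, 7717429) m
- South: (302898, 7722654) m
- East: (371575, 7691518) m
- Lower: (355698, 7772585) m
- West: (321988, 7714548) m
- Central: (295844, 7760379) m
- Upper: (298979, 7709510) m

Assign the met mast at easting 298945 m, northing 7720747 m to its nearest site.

South

Squared distances to each site:
Mid: 1152583765.000; Inner: 1308953853.000; South: 19262858.000; East: 6129451341.000; Lower: 5908081253.000; West: 569407450.000; Central: 1580311625.000; Upper: 126271325.000.
Minimum at South.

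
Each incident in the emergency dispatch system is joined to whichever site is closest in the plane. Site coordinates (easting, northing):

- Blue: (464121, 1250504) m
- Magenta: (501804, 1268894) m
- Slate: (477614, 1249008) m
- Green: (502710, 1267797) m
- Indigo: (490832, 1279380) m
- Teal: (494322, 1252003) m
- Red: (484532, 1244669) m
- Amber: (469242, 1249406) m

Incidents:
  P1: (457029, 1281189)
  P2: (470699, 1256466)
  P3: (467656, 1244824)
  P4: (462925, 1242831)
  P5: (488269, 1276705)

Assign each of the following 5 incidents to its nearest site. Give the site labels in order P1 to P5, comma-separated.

Blue, Amber, Amber, Blue, Indigo

P1 → Blue (d²=991865689.00)
P2 → Amber (d²=51966449.00)
P3 → Amber (d²=23510120.00)
P4 → Blue (d²=60305345.00)
P5 → Indigo (d²=13724594.00)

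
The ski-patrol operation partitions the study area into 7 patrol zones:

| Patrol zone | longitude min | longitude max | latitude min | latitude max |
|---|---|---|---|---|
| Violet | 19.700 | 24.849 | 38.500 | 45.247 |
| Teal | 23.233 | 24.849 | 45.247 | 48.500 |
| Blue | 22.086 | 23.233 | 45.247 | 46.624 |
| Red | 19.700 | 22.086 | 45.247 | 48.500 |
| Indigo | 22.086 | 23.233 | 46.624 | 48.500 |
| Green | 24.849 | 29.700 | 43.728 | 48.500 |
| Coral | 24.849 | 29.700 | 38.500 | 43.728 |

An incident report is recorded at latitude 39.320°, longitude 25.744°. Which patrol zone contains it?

The point has longitude = 25.744 and latitude = 39.320.
Only Coral satisfies 24.849 ≤ longitude ≤ 29.700 and 38.500 ≤ latitude ≤ 43.728.

Coral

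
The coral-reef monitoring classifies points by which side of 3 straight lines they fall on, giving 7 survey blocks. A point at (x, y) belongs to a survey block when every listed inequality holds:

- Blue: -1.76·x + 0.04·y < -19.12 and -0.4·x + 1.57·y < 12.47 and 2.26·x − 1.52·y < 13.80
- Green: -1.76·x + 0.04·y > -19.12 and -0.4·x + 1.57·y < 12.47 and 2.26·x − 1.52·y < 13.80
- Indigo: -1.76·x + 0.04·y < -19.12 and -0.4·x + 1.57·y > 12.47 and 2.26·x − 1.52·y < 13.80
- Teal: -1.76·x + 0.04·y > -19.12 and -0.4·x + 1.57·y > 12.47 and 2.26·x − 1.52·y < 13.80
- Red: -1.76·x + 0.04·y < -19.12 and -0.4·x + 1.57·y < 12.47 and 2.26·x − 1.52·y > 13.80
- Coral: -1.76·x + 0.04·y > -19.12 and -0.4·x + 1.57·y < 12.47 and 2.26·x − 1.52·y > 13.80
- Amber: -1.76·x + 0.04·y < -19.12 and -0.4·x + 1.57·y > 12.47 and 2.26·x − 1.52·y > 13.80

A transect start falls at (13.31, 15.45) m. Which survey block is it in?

Indigo

-1.76·13.31 + 0.04·15.45 = -22.808, which is < -19.12
-0.4·13.31 + 1.57·15.45 = 18.932, which is > 12.47
2.26·13.31 − 1.52·15.45 = 6.597, which is < 13.80
This sign pattern matches Indigo.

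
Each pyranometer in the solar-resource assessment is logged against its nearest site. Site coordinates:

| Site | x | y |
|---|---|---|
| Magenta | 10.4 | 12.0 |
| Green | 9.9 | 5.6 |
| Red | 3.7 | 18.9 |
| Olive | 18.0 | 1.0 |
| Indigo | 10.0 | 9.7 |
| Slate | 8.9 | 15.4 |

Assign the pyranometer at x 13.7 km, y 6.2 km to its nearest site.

Green

Squared distances to each site:
Magenta: 44.530; Green: 14.800; Red: 261.290; Olive: 45.530; Indigo: 25.940; Slate: 107.680.
Minimum at Green.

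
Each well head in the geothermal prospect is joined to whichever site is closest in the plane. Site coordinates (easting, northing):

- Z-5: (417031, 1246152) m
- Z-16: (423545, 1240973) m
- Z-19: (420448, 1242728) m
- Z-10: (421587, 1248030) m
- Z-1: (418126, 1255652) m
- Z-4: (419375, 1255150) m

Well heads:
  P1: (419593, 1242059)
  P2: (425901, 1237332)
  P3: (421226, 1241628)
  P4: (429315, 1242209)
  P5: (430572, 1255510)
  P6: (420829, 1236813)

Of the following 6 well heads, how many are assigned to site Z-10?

0

P1 → Z-19
P2 → Z-16
P3 → Z-19
P4 → Z-16
P5 → Z-4
P6 → Z-16
0 of the 6 go to Z-10.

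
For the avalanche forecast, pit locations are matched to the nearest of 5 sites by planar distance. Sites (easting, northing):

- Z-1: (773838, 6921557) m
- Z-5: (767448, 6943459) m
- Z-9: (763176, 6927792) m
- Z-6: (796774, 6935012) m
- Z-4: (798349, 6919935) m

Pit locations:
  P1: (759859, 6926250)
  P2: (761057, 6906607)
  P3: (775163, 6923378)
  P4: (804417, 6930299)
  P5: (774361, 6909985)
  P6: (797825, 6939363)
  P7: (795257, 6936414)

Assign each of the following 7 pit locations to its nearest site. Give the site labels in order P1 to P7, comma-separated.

Z-9, Z-1, Z-1, Z-6, Z-1, Z-6, Z-6

P1 → Z-9 (d²=13380253.00)
P2 → Z-1 (d²=386856461.00)
P3 → Z-1 (d²=5071666.00)
P4 → Z-6 (d²=80627818.00)
P5 → Z-1 (d²=134184713.00)
P6 → Z-6 (d²=20035802.00)
P7 → Z-6 (d²=4266893.00)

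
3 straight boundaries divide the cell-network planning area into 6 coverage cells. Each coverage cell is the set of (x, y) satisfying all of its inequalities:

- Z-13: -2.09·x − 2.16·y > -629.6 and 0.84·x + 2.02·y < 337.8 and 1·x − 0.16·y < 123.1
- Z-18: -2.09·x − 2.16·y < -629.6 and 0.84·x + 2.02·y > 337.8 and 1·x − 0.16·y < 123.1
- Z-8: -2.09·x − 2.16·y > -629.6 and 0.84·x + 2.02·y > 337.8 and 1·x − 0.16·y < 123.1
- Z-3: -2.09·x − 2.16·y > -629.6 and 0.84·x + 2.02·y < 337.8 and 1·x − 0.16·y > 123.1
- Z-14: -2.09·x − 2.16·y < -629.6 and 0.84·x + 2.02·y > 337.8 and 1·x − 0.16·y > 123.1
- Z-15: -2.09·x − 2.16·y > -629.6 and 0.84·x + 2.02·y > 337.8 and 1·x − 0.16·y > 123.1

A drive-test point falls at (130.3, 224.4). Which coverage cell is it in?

-2.09·130.3 − 2.16·224.4 = -757.031, which is < -629.6
0.84·130.3 + 2.02·224.4 = 562.740, which is > 337.8
1·130.3 − 0.16·224.4 = 94.396, which is < 123.1
This sign pattern matches Z-18.

Z-18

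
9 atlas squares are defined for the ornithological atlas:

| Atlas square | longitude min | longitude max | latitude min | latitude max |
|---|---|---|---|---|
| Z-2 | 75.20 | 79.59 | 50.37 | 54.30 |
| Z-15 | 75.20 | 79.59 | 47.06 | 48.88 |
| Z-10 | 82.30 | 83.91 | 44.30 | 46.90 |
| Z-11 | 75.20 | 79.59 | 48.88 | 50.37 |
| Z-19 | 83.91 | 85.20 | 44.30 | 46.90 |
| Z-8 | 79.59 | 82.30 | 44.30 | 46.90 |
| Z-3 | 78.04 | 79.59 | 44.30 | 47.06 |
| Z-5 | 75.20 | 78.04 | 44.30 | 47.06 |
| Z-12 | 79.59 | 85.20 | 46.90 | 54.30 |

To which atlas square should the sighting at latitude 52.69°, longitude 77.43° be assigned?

Z-2

The point has longitude = 77.43 and latitude = 52.69.
Only Z-2 satisfies 75.20 ≤ longitude ≤ 79.59 and 50.37 ≤ latitude ≤ 54.30.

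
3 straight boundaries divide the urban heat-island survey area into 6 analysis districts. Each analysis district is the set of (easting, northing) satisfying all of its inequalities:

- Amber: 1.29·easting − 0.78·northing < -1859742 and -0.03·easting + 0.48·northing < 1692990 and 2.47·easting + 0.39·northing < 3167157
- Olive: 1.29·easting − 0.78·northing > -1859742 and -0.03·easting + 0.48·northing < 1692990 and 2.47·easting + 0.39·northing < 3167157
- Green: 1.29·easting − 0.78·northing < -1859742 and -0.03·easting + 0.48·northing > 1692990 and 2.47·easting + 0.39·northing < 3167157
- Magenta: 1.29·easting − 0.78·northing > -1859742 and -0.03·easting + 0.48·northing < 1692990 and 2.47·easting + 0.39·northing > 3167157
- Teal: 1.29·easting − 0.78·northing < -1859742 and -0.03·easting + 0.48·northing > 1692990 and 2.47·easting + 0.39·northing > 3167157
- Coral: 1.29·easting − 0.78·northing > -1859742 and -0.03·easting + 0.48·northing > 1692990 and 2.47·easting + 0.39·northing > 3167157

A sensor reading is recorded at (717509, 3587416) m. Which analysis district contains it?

1.29·717509 − 0.78·3587416 = -1872597.870, which is < -1859742
-0.03·717509 + 0.48·3587416 = 1700434.410, which is > 1692990
2.47·717509 + 0.39·3587416 = 3171339.470, which is > 3167157
This sign pattern matches Teal.

Teal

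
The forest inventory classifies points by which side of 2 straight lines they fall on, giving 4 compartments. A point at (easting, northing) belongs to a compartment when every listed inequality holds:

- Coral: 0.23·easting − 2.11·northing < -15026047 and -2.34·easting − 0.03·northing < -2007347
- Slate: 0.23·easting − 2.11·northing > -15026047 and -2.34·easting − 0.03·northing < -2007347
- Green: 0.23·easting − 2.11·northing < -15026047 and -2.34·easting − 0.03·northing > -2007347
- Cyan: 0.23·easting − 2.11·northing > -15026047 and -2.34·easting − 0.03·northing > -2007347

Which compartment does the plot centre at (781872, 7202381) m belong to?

Slate

0.23·781872 − 2.11·7202381 = -15017193.350, which is > -15026047
-2.34·781872 − 0.03·7202381 = -2045651.910, which is < -2007347
This sign pattern matches Slate.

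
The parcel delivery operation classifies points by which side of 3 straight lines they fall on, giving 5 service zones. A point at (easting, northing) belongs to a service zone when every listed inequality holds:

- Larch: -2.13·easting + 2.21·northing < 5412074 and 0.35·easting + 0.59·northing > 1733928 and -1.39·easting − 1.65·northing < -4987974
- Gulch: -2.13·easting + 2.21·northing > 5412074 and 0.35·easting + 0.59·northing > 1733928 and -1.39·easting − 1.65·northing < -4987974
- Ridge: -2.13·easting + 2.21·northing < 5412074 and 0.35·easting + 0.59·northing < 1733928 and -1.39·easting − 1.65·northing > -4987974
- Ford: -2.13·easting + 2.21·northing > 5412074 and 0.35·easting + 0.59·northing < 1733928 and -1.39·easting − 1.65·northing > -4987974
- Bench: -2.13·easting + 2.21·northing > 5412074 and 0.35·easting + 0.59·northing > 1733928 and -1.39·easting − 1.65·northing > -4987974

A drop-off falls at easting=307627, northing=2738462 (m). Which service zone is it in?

-2.13·307627 + 2.21·2738462 = 5396755.510, which is < 5412074
0.35·307627 + 0.59·2738462 = 1723362.030, which is < 1733928
-1.39·307627 − 1.65·2738462 = -4946063.830, which is > -4987974
This sign pattern matches Ridge.

Ridge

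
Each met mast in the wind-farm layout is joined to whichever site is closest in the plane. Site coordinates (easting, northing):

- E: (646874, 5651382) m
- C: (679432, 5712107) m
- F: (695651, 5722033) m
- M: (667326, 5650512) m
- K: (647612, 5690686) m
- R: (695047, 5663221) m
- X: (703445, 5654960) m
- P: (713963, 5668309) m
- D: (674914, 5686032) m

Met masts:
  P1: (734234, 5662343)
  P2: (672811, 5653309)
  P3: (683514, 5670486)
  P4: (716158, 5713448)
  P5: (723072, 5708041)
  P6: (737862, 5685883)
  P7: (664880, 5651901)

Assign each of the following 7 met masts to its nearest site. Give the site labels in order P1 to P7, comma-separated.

P1 → P (d²=446506597.00)
P2 → M (d²=37908434.00)
P3 → R (d²=185790314.00)
P4 → F (d²=494239274.00)
P5 → F (d²=947687305.00)
P6 → P (d²=880007677.00)
P7 → M (d²=7912237.00)

P, M, R, F, F, P, M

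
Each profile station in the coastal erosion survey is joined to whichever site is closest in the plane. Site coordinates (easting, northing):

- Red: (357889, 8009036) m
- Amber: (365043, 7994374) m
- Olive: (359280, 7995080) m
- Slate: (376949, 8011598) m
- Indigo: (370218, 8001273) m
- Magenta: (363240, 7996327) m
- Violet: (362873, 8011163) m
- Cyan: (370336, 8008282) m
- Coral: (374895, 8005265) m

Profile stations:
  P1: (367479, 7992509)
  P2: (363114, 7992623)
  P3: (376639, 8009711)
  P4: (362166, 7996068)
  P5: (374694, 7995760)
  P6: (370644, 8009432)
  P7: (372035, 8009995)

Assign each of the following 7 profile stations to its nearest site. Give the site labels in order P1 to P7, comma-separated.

P1 → Amber (d²=9412321.00)
P2 → Amber (d²=6787042.00)
P3 → Slate (d²=3656869.00)
P4 → Magenta (d²=1220557.00)
P5 → Indigo (d²=50427745.00)
P6 → Cyan (d²=1417364.00)
P7 → Cyan (d²=5820970.00)

Amber, Amber, Slate, Magenta, Indigo, Cyan, Cyan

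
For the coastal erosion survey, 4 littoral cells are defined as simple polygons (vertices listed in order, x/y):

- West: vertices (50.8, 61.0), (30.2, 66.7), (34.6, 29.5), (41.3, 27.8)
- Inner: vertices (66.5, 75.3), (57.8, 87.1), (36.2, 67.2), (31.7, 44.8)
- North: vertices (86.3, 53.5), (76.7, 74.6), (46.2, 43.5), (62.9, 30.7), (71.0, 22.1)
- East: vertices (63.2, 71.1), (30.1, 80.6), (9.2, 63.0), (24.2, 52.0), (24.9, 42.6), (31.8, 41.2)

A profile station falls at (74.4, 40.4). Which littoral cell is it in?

North

Cast a ray rightward from (74.4, 40.4). For each polygon, the edges (by vertex number in listed order) whose endpoints lie on opposite sides of y = 40.4, where each meets that height, and whether that is right or left of the point:
West: 2–3 at x≈33.31 (left), 4–1 at x≈44.91 (left) → 0 crossings.
Inner: no edge straddles that height → 0 crossings.
North: 3–4 at x≈50.24 (left), 5–1 at x≈79.92 (right) → 1 crossing.
East: no edge straddles that height → 0 crossings.
Only North has an odd count, so the point is inside North.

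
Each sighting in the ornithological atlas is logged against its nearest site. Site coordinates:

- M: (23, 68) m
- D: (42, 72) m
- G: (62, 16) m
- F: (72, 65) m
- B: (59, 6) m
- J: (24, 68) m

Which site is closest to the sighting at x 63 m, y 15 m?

G

Squared distances to each site:
M: 4409.000; D: 3690.000; G: 2.000; F: 2581.000; B: 97.000; J: 4330.000.
Minimum at G.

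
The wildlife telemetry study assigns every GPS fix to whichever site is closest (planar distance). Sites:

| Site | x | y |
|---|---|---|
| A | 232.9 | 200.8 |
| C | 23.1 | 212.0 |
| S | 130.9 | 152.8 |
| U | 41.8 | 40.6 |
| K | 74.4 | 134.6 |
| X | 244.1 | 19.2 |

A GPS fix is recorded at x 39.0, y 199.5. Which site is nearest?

C

Squared distances to each site:
A: 37598.900; C: 409.060; S: 10626.500; U: 25257.050; K: 5465.170; X: 74574.100.
Minimum at C.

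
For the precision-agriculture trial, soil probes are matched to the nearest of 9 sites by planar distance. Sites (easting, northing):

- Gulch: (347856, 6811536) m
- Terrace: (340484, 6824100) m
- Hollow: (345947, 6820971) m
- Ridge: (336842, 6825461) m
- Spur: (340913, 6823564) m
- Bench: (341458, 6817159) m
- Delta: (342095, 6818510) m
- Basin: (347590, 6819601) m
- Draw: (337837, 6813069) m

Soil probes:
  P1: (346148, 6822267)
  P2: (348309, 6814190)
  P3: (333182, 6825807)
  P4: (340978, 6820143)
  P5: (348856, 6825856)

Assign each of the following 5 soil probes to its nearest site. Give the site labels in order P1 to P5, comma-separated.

P1 → Hollow (d²=1720017.00)
P2 → Gulch (d²=7248925.00)
P3 → Ridge (d²=13515316.00)
P4 → Delta (d²=3914378.00)
P5 → Hollow (d²=32325506.00)

Hollow, Gulch, Ridge, Delta, Hollow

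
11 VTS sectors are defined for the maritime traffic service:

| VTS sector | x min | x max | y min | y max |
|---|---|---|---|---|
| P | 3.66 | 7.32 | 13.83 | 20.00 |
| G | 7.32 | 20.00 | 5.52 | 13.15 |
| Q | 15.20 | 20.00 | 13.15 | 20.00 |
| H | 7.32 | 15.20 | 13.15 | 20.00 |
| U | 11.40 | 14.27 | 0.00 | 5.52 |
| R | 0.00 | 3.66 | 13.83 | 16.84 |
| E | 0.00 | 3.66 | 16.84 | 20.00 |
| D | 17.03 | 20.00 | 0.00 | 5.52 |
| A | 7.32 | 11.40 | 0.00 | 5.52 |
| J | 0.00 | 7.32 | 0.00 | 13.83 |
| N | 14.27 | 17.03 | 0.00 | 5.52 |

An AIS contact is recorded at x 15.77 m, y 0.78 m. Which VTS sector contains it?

N

The point has x = 15.77 and y = 0.78.
Only N satisfies 14.27 ≤ x ≤ 17.03 and 0.00 ≤ y ≤ 5.52.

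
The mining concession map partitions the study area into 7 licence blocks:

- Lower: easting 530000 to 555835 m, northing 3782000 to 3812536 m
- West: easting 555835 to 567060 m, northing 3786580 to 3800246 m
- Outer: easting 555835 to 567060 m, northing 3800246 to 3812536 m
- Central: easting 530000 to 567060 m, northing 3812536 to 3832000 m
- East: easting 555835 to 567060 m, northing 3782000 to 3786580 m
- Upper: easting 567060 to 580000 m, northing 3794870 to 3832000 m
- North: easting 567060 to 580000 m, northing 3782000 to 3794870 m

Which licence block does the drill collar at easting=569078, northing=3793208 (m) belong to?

The point has easting = 569078 and northing = 3793208.
Only North satisfies 567060 ≤ easting ≤ 580000 and 3782000 ≤ northing ≤ 3794870.

North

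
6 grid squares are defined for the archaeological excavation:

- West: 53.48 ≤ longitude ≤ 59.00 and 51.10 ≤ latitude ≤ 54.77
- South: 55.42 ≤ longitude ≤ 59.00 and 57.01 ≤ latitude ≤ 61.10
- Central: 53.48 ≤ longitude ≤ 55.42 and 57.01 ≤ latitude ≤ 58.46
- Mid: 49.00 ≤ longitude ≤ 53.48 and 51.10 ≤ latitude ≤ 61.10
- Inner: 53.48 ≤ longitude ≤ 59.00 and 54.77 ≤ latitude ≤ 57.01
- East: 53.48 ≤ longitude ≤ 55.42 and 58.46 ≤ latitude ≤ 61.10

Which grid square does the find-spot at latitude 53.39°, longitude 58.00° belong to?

The point has longitude = 58.00 and latitude = 53.39.
Only West satisfies 53.48 ≤ longitude ≤ 59.00 and 51.10 ≤ latitude ≤ 54.77.

West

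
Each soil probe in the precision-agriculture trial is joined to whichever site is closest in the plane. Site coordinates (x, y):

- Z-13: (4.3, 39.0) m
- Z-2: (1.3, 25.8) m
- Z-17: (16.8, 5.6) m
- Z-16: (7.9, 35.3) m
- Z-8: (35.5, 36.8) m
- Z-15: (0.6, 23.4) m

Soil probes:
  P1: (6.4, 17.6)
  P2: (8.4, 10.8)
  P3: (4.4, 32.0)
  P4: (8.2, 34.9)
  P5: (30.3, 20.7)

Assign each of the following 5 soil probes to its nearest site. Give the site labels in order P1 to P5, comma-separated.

Z-15, Z-17, Z-16, Z-16, Z-8

P1 → Z-15 (d²=67.28)
P2 → Z-17 (d²=97.60)
P3 → Z-16 (d²=23.14)
P4 → Z-16 (d²=0.25)
P5 → Z-8 (d²=286.25)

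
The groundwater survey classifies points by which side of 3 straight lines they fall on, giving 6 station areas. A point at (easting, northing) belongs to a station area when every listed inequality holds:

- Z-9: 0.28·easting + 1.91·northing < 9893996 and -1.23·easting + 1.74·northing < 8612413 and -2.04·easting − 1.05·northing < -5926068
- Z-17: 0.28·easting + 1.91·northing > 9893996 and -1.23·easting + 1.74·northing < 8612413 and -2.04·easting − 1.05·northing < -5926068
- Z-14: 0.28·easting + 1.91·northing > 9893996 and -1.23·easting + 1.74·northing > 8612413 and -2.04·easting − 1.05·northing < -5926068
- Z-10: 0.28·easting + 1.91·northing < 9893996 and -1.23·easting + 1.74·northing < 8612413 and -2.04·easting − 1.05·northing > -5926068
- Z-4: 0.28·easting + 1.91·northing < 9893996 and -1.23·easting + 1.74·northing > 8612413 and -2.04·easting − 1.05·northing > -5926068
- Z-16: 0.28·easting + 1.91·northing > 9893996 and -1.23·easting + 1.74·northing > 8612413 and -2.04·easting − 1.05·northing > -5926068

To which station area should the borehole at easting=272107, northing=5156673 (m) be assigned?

0.28·272107 + 1.91·5156673 = 9925435.390, which is > 9893996
-1.23·272107 + 1.74·5156673 = 8637919.410, which is > 8612413
-2.04·272107 − 1.05·5156673 = -5969604.930, which is < -5926068
This sign pattern matches Z-14.

Z-14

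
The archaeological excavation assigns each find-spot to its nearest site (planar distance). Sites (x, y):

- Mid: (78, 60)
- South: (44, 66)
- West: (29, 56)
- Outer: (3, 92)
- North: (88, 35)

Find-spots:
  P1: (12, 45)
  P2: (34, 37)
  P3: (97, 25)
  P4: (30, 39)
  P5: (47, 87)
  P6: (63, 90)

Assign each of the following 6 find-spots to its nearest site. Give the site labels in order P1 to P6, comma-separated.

P1 → West (d²=410.00)
P2 → West (d²=386.00)
P3 → North (d²=181.00)
P4 → West (d²=290.00)
P5 → South (d²=450.00)
P6 → South (d²=937.00)

West, West, North, West, South, South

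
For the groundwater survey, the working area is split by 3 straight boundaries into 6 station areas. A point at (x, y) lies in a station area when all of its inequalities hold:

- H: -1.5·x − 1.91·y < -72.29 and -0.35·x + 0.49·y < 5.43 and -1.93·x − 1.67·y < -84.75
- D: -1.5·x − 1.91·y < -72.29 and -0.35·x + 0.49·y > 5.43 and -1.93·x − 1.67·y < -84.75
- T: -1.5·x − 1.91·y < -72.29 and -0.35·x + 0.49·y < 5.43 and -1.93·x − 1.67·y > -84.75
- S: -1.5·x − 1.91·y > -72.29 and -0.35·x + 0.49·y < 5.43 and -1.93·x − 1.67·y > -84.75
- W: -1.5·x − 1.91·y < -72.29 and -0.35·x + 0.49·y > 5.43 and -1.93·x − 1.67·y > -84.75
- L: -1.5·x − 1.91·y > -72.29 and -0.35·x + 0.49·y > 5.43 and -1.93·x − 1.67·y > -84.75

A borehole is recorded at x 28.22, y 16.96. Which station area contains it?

T

-1.5·28.22 − 1.91·16.96 = -74.724, which is < -72.29
-0.35·28.22 + 0.49·16.96 = -1.567, which is < 5.43
-1.93·28.22 − 1.67·16.96 = -82.788, which is > -84.75
This sign pattern matches T.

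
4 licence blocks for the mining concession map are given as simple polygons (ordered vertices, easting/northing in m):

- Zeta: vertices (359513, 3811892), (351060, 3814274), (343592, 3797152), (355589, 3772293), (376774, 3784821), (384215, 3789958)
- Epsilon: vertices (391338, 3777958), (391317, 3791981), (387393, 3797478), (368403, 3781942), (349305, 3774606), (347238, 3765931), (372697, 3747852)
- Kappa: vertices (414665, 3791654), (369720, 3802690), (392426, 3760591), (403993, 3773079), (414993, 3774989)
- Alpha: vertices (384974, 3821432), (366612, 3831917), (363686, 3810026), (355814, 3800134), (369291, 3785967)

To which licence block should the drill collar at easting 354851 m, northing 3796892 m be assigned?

Cast a ray rightward from (354851, 3796892). For each polygon, the edges (by vertex number in listed order) whose endpoints lie on opposite sides of northing = 3796892, where each meets that height, and whether that is right or left of the point:
Zeta: 3–4 at easting≈343717.5 (left), 6–1 at easting≈376406.0 (right) → 1 crossing.
Epsilon: 2–3 at easting≈387811.3 (right), 3–4 at easting≈386676.7 (right) → 2 crossings.
Kappa: 1–2 at easting≈393332.8 (right), 2–3 at easting≈372847.1 (right) → 2 crossings.
Alpha: 4–5 at easting≈358898.1 (right), 5–1 at easting≈374122.2 (right) → 2 crossings.
Only Zeta has an odd count, so the point is inside Zeta.

Zeta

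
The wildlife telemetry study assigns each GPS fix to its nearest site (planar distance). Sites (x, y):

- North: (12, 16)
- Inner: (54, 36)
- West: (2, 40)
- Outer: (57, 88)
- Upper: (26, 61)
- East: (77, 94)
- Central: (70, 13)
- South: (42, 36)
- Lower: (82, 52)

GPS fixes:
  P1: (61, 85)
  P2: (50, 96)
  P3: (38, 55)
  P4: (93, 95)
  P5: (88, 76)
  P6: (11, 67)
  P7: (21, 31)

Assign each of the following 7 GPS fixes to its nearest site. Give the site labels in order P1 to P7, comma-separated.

Outer, Outer, Upper, East, East, Upper, North

P1 → Outer (d²=25.00)
P2 → Outer (d²=113.00)
P3 → Upper (d²=180.00)
P4 → East (d²=257.00)
P5 → East (d²=445.00)
P6 → Upper (d²=261.00)
P7 → North (d²=306.00)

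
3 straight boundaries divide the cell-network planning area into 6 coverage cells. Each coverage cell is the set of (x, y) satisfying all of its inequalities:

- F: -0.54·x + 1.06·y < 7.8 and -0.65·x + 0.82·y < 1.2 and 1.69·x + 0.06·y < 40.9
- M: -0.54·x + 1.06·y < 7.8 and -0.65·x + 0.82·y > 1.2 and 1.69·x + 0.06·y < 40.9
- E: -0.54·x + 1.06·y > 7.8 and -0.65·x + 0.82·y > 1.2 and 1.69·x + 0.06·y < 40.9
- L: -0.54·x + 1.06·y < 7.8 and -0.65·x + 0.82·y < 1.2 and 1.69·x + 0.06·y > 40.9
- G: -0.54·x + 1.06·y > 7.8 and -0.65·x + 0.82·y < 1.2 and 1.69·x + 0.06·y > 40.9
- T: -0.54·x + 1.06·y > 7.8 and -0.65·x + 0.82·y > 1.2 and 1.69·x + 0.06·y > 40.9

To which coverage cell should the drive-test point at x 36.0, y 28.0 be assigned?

-0.54·36.0 + 1.06·28.0 = 10.240, which is > 7.8
-0.65·36.0 + 0.82·28.0 = -0.440, which is < 1.2
1.69·36.0 + 0.06·28.0 = 62.520, which is > 40.9
This sign pattern matches G.

G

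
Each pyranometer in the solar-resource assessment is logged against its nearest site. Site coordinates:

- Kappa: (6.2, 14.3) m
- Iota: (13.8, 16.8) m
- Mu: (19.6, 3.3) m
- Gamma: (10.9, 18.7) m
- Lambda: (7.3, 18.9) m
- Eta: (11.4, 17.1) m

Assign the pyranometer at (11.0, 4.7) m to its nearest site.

Squared distances to each site:
Kappa: 115.200; Iota: 154.250; Mu: 75.920; Gamma: 196.010; Lambda: 215.330; Eta: 153.920.
Minimum at Mu.

Mu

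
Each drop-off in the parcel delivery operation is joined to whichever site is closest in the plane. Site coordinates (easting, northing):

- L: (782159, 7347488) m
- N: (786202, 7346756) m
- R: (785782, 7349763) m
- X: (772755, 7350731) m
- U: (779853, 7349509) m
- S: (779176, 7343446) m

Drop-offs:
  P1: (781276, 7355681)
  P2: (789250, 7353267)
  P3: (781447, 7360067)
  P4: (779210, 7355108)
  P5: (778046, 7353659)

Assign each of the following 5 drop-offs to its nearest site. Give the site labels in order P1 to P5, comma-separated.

P1 → U (d²=40118513.00)
P2 → R (d²=24305040.00)
P3 → U (d²=114012200.00)
P4 → U (d²=31762250.00)
P5 → U (d²=20487749.00)

U, R, U, U, U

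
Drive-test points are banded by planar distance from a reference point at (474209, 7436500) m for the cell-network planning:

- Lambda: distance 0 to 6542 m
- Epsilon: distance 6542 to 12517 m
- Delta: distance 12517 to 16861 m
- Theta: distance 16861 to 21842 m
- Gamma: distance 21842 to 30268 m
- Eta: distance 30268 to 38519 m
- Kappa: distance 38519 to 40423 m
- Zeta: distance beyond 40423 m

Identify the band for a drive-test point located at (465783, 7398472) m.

Distance = √((465783−474209)² + (7398472−7436500)²) = √(70997476.000 + 1446128784.000) = 38950.305 m.
38519 ≤ 38950.305 < 40423 → Kappa.

Kappa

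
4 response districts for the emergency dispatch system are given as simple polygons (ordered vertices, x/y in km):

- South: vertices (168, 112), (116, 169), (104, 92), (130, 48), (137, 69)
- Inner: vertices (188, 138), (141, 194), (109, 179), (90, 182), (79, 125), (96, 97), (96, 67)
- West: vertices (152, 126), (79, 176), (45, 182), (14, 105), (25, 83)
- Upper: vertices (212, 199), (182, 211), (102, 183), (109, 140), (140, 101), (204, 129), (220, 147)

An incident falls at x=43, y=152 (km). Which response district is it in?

Cast a ray rightward from (43, 152). For each polygon, the edges (by vertex number in listed order) whose endpoints lie on opposite sides of y = 152, where each meets that height, and whether that is right or left of the point:
South: 1–2 at x≈131.5 (right), 2–3 at x≈113.4 (right) → 2 crossings.
Inner: 1–2 at x≈176.2 (right), 4–5 at x≈84.2 (right) → 2 crossings.
West: 1–2 at x≈114.0 (right), 3–4 at x≈32.9 (left) → 1 crossing.
Upper: 3–4 at x≈107.0 (right), 7–1 at x≈219.2 (right) → 2 crossings.
Only West has an odd count, so the point is inside West.

West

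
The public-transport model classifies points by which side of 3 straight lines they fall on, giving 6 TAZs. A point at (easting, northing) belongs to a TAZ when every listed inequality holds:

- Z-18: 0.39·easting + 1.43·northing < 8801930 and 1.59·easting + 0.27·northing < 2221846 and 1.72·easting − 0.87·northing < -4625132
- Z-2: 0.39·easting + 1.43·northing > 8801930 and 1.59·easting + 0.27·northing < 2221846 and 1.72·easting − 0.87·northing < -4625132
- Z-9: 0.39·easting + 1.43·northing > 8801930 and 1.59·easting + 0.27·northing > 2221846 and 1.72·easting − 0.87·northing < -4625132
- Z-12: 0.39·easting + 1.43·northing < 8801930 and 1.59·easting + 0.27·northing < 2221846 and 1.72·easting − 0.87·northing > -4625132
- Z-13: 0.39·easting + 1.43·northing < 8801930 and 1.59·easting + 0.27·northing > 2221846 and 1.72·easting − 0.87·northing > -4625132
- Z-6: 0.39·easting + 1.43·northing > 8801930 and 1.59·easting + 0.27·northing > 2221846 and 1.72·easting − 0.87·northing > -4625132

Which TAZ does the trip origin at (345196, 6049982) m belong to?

Z-18

0.39·345196 + 1.43·6049982 = 8786100.700, which is < 8801930
1.59·345196 + 0.27·6049982 = 2182356.780, which is < 2221846
1.72·345196 − 0.87·6049982 = -4669747.220, which is < -4625132
This sign pattern matches Z-18.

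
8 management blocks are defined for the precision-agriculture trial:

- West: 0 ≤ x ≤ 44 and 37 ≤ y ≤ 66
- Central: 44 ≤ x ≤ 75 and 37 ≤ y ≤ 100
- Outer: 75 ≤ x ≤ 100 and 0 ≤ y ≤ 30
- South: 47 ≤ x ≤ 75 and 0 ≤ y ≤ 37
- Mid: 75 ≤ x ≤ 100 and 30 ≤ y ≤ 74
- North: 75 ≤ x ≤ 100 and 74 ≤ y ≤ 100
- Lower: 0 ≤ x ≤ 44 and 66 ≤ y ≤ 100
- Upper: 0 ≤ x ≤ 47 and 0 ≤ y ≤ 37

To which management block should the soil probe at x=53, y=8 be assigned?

South

The point has x = 53 and y = 8.
Only South satisfies 47 ≤ x ≤ 75 and 0 ≤ y ≤ 37.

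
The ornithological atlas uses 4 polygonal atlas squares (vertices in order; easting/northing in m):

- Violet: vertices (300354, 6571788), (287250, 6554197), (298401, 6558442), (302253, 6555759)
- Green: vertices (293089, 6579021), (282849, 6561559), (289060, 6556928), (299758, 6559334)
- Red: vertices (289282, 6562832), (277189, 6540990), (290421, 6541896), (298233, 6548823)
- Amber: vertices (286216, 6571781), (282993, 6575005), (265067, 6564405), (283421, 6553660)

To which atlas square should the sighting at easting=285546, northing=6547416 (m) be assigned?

Cast a ray rightward from (285546, 6547416). For each polygon, the edges (by vertex number in listed order) whose endpoints lie on opposite sides of northing = 6547416, where each meets that height, and whether that is right or left of the point:
Violet: no edge straddles that height → 0 crossings.
Green: no edge straddles that height → 0 crossings.
Red: 1–2 at easting≈280746.8 (left), 3–4 at easting≈296646.2 (right) → 1 crossing.
Amber: no edge straddles that height → 0 crossings.
Only Red has an odd count, so the point is inside Red.

Red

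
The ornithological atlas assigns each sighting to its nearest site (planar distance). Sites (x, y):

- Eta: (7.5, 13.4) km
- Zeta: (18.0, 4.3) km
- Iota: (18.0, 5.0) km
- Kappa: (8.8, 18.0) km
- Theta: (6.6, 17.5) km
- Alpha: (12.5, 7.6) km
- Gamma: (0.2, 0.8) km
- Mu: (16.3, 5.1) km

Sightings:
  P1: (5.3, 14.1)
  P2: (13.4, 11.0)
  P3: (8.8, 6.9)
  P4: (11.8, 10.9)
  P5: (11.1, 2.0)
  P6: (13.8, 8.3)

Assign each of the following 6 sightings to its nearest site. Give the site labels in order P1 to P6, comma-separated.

Eta, Alpha, Alpha, Alpha, Alpha, Alpha

P1 → Eta (d²=5.33)
P2 → Alpha (d²=12.37)
P3 → Alpha (d²=14.18)
P4 → Alpha (d²=11.38)
P5 → Alpha (d²=33.32)
P6 → Alpha (d²=2.18)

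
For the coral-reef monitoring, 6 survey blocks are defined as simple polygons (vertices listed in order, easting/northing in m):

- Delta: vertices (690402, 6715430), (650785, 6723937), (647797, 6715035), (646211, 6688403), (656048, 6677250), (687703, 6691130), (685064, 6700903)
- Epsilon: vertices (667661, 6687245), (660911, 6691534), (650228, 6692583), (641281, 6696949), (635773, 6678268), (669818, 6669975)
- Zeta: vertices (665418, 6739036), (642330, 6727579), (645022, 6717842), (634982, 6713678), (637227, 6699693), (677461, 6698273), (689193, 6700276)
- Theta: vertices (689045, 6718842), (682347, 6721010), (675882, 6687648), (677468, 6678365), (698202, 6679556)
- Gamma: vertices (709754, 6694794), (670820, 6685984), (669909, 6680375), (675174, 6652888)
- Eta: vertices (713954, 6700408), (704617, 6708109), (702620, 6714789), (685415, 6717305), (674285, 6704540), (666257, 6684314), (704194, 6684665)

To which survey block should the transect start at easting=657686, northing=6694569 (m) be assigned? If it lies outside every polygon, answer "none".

Delta

Cast a ray rightward from (657686, 6694569). For each polygon, the edges (by vertex number in listed order) whose endpoints lie on opposite sides of northing = 6694569, where each meets that height, and whether that is right or left of the point:
Delta: 3–4 at easting≈646578.2 (left), 6–7 at easting≈686774.4 (right) → 1 crossing.
Epsilon: 3–4 at easting≈646158.2 (left), 4–5 at easting≈640579.3 (left) → 0 crossings.
Zeta: no edge straddles that height → 0 crossings.
Theta: 2–3 at easting≈677223.2 (right), 5–1 at easting≈694702.7 (right) → 2 crossings.
Gamma: 1–2 at easting≈708759.7 (right), 4–1 at easting≈709568.3 (right) → 2 crossings.
Eta: 5–6 at easting≈670327.4 (right), 7–1 at easting≈710334.1 (right) → 2 crossings.
Only Delta has an odd count, so the point is inside Delta.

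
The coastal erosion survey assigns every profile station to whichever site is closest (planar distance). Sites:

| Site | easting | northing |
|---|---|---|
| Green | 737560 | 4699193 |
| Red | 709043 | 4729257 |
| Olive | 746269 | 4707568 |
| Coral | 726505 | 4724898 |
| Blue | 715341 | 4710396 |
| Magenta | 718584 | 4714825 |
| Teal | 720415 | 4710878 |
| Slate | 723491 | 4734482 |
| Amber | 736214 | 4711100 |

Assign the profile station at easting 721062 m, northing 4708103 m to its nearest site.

Teal

Squared distances to each site:
Green: 351572104.000; Red: 591948077.000; Olive: 635679074.000; Coral: 311698274.000; Blue: 37987690.000; Magenta: 51325768.000; Teal: 8119234.000; Slate: 701751682.000; Amber: 238565113.000.
Minimum at Teal.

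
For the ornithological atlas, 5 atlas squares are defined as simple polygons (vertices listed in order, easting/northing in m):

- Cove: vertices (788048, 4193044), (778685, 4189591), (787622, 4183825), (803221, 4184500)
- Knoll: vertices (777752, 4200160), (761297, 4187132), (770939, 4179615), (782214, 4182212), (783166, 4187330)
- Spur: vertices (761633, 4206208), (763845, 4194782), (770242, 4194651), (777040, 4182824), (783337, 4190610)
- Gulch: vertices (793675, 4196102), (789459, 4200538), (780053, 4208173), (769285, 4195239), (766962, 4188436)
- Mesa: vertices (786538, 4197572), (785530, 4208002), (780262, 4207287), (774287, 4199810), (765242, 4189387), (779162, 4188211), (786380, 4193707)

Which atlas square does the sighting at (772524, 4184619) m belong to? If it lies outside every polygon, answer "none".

Knoll

Cast a ray rightward from (772524, 4184619). For each polygon, the edges (by vertex number in listed order) whose endpoints lie on opposite sides of northing = 4184619, where each meets that height, and whether that is right or left of the point:
Cove: 2–3 at easting≈786391.3 (right), 4–1 at easting≈803009.7 (right) → 2 crossings.
Knoll: 2–3 at easting≈764520.4 (left), 4–5 at easting≈782661.7 (right) → 1 crossing.
Spur: 3–4 at easting≈776008.3 (right), 4–5 at easting≈778491.7 (right) → 2 crossings.
Gulch: no edge straddles that height → 0 crossings.
Mesa: no edge straddles that height → 0 crossings.
Only Knoll has an odd count, so the point is inside Knoll.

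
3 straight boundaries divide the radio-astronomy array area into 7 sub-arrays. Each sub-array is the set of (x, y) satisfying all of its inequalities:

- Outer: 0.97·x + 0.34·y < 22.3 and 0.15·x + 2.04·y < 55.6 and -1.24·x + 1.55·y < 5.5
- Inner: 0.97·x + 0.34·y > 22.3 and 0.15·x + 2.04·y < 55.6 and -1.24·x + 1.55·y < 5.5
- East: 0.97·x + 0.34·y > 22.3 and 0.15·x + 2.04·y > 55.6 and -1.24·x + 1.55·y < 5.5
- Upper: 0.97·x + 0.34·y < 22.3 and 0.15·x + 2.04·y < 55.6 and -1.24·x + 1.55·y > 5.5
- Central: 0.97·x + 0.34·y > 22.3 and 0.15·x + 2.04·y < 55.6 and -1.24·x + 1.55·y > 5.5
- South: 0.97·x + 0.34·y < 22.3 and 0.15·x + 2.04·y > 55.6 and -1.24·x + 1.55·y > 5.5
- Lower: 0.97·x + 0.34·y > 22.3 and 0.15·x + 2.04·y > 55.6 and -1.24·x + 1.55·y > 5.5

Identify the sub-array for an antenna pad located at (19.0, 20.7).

Central

0.97·19.0 + 0.34·20.7 = 25.468, which is > 22.3
0.15·19.0 + 2.04·20.7 = 45.078, which is < 55.6
-1.24·19.0 + 1.55·20.7 = 8.525, which is > 5.5
This sign pattern matches Central.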